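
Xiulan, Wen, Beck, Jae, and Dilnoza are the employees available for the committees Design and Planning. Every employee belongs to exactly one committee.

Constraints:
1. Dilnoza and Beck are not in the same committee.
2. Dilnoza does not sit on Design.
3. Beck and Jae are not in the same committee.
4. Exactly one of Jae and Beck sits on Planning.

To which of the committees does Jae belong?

Jae: Planning

From (2): Dilnoza ∉ Design.
Only one committee left: Dilnoza ∈ Planning.
(1): Beck ∉ Planning.
(4) (exactly one): Jae ∈ Planning.
Only one committee left: Beck ∈ Design.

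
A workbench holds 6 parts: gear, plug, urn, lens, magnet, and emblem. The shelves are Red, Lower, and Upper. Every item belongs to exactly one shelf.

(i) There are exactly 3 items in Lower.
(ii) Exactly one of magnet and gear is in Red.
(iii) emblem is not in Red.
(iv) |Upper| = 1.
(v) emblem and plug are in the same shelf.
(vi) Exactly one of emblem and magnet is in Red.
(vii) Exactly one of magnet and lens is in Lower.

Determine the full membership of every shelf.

Red = {magnet, urn}; Lower = {emblem, lens, plug}; Upper = {gear}

From (iii): emblem ∉ Red.
(v): plug matches emblem: plug ∉ Red.
(vi) (exactly one): magnet ∈ Red.
(vii) (exactly one): lens ∈ Lower.
(ii) (exactly one): gear ∉ Red.
Suppose gear ∈ Lower: no assignment then satisfies all the clues, so gear ∉ Lower.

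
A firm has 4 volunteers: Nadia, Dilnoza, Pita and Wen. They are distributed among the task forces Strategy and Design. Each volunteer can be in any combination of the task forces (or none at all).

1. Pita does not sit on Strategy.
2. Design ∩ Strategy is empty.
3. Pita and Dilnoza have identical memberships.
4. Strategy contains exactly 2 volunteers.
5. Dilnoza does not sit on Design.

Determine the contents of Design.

From (1): Pita ∉ Strategy.
From (5): Dilnoza ∉ Design.
(3): Dilnoza matches Pita: Dilnoza ∉ Strategy.
(3): Pita matches Dilnoza: Pita ∉ Design.
(4): only 2 candidates remain for Strategy, so all are in.
(2) (disjoint): Nadia ∉ Design.
(2) (disjoint): Wen ∉ Design.

Design = {}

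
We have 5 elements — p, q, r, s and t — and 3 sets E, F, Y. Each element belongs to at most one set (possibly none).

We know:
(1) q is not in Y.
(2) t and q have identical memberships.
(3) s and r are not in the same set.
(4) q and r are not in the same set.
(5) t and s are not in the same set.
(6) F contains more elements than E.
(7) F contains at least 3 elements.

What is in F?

F = {p, q, t}

From (1): q ∉ Y.
(2): t matches q: t ∉ Y.
Suppose p ∉ F: no assignment then satisfies all the clues, so p ∈ F.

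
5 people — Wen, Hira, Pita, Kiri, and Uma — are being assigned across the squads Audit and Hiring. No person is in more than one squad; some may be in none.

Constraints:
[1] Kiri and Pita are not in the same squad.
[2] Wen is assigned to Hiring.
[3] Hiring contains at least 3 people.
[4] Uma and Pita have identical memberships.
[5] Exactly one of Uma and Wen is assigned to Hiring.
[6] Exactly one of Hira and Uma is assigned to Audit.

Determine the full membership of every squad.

Audit = {Pita, Uma}; Hiring = {Hira, Kiri, Wen}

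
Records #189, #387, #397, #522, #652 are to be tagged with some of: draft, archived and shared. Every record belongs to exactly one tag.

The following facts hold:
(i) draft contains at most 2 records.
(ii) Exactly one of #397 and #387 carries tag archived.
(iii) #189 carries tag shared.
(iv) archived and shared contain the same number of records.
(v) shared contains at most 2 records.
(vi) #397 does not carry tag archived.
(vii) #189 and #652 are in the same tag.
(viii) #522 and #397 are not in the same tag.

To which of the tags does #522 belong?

From (iii): #189 ∈ shared.
From (vi): #397 ∉ archived.
(ii) (exactly one): #387 ∈ archived.
(vii): #652 matches #189: #652 ∉ draft.
(vii): #652 matches #189: #652 ∉ archived.
(vii): #652 matches #189: #652 ∈ shared.
(v): shared already has 2, so the rest are out.
Only one tag left: #397 ∈ draft.
(viii): #522 ∉ draft.
Only one tag left: #522 ∈ archived.

#522: archived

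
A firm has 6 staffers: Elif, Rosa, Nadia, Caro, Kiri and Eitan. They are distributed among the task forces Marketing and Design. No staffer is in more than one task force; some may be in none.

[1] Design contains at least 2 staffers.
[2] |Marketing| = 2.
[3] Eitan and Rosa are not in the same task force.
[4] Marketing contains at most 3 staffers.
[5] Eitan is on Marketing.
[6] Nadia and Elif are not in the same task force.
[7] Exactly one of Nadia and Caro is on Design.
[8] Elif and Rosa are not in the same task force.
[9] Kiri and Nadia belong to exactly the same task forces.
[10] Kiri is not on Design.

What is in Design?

Design = {Caro, Rosa}

From (5): Eitan ∈ Marketing.
From (10): Kiri ∉ Design.
(3): Rosa ∉ Marketing.
(9): Nadia matches Kiri: Nadia ∉ Design.
(7) (exactly one): Caro ∈ Design.
Suppose Elif ∈ Design: no assignment then satisfies all the clues, so Elif ∉ Design.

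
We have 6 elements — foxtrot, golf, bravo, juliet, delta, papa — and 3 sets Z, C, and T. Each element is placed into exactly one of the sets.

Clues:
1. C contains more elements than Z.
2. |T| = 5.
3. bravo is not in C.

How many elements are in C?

1

From (3): bravo ∉ C.
Suppose foxtrot ∈ Z: no assignment then satisfies all the clues, so foxtrot ∉ Z.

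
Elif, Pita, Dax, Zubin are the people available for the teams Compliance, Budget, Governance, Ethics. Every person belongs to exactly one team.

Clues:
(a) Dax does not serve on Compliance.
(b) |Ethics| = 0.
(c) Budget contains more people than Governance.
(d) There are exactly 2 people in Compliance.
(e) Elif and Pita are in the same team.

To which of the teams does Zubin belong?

From (a): Dax ∉ Compliance.
(b): Ethics already has 0, so the rest are out.
Suppose Zubin ∈ Compliance: no assignment then satisfies all the clues, so Zubin ∉ Compliance.

Zubin: Budget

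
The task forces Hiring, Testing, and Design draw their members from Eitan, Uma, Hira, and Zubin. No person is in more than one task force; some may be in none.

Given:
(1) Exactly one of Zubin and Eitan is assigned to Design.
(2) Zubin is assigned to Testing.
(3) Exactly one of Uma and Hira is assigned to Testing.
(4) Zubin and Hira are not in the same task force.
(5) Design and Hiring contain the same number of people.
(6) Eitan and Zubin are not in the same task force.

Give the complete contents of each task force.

Hiring = {Hira}; Testing = {Uma, Zubin}; Design = {Eitan}

From (2): Zubin ∈ Testing.
(1) (exactly one): Eitan ∈ Design.
(4): Hira ∉ Testing.
(3) (exactly one): Uma ∈ Testing.
Suppose Hira ∉ Hiring: no assignment then satisfies all the clues, so Hira ∈ Hiring.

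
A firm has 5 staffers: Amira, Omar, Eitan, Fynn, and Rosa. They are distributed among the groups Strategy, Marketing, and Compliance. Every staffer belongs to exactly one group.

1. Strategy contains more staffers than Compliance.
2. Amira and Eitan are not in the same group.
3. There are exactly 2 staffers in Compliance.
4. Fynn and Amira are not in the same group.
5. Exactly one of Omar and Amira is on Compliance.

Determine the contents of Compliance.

Compliance = {Amira, Rosa}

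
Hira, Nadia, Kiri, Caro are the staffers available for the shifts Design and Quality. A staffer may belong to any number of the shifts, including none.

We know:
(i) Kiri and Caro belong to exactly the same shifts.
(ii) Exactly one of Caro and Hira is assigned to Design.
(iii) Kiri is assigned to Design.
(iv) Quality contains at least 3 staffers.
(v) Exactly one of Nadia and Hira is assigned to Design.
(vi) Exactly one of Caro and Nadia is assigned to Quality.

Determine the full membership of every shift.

Design = {Caro, Kiri, Nadia}; Quality = {Caro, Hira, Kiri}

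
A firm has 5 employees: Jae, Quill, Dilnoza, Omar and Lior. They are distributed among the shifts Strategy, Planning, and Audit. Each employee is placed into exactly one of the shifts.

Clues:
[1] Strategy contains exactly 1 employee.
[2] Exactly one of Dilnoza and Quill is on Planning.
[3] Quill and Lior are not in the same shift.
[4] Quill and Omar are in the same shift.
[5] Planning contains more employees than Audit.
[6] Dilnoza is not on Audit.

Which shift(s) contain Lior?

Lior: Audit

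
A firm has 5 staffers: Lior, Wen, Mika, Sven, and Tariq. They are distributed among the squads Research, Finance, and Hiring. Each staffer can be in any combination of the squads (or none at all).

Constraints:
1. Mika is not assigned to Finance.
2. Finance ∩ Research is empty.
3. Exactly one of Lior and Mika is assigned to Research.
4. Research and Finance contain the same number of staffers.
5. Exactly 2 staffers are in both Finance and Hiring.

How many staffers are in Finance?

2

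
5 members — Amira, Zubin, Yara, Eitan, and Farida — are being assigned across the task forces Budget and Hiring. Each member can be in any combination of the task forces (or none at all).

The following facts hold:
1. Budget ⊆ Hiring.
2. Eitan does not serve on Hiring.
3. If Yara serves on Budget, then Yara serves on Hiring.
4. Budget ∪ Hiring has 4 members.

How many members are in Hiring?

4

From (2): Eitan ∉ Hiring.
(1) contrapositive: Eitan ∉ Budget.
Suppose Amira ∉ Hiring: no assignment then satisfies all the clues, so Amira ∈ Hiring.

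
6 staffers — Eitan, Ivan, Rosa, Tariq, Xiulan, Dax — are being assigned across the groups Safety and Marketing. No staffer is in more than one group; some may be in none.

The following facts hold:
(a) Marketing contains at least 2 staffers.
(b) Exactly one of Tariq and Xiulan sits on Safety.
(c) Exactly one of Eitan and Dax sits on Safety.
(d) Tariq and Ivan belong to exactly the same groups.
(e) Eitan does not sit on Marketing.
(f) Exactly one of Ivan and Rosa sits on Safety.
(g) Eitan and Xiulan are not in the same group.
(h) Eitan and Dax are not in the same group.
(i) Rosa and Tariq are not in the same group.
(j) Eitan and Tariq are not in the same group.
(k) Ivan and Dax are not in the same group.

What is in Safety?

Safety = {Dax, Rosa, Xiulan}

From (e): Eitan ∉ Marketing.
Suppose Eitan ∈ Safety: no assignment then satisfies all the clues, so Eitan ∉ Safety.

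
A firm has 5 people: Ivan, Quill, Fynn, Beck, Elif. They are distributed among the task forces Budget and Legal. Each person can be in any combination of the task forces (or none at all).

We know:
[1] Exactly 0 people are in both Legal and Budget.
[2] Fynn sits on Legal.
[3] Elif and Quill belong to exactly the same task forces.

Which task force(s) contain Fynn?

Fynn: Legal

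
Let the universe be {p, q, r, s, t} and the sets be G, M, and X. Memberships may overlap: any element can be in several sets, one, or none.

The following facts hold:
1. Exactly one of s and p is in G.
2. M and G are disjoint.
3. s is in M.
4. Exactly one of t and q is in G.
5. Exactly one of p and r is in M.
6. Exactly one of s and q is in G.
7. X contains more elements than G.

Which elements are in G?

G = {p, q}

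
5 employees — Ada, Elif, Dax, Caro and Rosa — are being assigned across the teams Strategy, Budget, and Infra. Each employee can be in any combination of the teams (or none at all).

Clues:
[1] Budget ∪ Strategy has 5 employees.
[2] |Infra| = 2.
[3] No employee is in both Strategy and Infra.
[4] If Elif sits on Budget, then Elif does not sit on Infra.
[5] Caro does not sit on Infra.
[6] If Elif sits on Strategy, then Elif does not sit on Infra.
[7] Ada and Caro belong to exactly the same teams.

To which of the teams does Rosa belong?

Rosa: Budget, Infra

From (5): Caro ∉ Infra.
(7): Ada matches Caro: Ada ∉ Infra.
Suppose Rosa ∈ Strategy: no assignment then satisfies all the clues, so Rosa ∉ Strategy.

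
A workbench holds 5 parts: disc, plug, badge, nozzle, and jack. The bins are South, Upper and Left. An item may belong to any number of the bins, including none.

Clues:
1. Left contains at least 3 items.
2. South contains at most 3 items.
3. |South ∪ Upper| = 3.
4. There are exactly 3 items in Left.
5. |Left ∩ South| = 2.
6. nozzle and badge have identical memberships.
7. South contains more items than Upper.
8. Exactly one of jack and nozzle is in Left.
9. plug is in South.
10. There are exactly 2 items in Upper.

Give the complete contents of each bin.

South = {badge, nozzle, plug}; Upper = {badge, nozzle}; Left = {badge, disc, nozzle}

From (9): plug ∈ South.
Suppose disc ∈ South: no assignment then satisfies all the clues, so disc ∉ South.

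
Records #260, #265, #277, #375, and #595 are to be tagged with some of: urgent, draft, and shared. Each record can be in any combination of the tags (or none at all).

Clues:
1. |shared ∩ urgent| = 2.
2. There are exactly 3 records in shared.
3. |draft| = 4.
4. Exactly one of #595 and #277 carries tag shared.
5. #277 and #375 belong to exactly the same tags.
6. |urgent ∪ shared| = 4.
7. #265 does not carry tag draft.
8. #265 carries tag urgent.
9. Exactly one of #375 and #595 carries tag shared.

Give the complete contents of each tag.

urgent = {#265, #277, #375}; draft = {#260, #277, #375, #595}; shared = {#260, #277, #375}

From (7): #265 ∉ draft.
From (8): #265 ∈ urgent.
(3): only 4 candidates remain for draft, so all are in.
Suppose #260 ∈ urgent: no assignment then satisfies all the clues, so #260 ∉ urgent.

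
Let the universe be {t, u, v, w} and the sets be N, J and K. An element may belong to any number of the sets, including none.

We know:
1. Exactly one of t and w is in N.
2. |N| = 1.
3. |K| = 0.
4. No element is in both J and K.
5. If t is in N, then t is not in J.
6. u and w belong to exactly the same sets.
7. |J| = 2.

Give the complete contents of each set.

N = {t}; J = {u, w}; K = {}

(3): K already has 0, so the rest are out.
Suppose t ∉ N: no assignment then satisfies all the clues, so t ∈ N.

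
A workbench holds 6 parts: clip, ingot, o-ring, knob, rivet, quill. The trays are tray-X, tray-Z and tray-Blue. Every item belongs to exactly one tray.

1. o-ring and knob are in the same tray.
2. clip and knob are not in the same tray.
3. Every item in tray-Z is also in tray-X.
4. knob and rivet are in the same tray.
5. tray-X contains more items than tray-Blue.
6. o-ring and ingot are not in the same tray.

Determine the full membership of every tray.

tray-X = {knob, o-ring, quill, rivet}; tray-Z = {}; tray-Blue = {clip, ingot}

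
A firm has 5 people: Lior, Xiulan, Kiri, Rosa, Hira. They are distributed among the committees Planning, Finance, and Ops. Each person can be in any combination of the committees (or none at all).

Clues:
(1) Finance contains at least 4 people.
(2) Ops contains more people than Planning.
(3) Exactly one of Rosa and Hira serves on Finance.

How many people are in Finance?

4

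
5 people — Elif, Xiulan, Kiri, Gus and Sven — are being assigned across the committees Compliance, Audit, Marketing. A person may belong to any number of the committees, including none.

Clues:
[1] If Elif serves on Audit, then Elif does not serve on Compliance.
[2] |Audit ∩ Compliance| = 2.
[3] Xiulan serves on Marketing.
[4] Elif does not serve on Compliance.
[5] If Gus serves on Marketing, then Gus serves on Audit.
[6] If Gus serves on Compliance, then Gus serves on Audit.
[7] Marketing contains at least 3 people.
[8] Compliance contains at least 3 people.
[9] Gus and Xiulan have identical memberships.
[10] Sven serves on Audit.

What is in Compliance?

Compliance = {Gus, Kiri, Xiulan}

From (3): Xiulan ∈ Marketing.
From (4): Elif ∉ Compliance.
From (10): Sven ∈ Audit.
(9): Gus matches Xiulan: Gus ∈ Marketing.
(5): Gus ∈ Audit.
(9): Xiulan matches Gus: Xiulan ∈ Audit.
Suppose Xiulan ∉ Compliance: no assignment then satisfies all the clues, so Xiulan ∈ Compliance.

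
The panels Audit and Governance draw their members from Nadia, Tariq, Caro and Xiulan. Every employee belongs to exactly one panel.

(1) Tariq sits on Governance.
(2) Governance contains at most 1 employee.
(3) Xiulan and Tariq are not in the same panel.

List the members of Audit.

From (1): Tariq ∈ Governance.
(2): Governance already has 1, so the rest are out.
Only one panel left: Nadia ∈ Audit.
Only one panel left: Caro ∈ Audit.
Only one panel left: Xiulan ∈ Audit.

Audit = {Caro, Nadia, Xiulan}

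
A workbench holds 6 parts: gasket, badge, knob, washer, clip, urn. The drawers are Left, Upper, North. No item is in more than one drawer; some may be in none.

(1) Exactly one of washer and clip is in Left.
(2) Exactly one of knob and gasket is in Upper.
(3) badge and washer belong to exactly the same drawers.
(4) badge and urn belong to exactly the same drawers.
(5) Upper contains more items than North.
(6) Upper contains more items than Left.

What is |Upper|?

4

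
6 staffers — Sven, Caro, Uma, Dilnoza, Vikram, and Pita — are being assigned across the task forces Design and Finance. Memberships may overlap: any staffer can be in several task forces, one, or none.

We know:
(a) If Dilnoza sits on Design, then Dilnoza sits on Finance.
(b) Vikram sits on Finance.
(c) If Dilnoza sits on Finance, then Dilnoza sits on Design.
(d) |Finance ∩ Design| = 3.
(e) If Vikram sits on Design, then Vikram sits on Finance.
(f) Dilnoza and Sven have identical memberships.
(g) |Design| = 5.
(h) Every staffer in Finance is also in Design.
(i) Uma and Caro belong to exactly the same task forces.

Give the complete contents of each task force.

Design = {Caro, Dilnoza, Sven, Uma, Vikram}; Finance = {Dilnoza, Sven, Vikram}

From (b): Vikram ∈ Finance.
(h) with Vikram ∈ Finance: Vikram ∈ Design.
Suppose Sven ∉ Design: no assignment then satisfies all the clues, so Sven ∈ Design.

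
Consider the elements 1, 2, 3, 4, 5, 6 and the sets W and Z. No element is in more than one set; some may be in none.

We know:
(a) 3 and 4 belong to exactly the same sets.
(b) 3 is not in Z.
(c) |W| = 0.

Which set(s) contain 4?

4: none

From (b): 3 ∉ Z.
(a): 4 matches 3: 4 ∉ Z.
(c): W already has 0, so the rest are out.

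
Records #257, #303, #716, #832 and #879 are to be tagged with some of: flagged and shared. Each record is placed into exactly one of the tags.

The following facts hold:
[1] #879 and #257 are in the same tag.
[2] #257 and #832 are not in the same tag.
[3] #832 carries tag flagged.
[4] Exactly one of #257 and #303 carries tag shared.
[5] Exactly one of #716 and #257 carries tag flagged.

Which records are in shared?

From (3): #832 ∈ flagged.
(2): #257 ∉ flagged.
(5) (exactly one): #716 ∈ flagged.
Only one tag left: #257 ∈ shared.
(1): #879 matches #257: #879 ∉ flagged.
(1): #879 matches #257: #879 ∈ shared.
(4) (exactly one): #303 ∉ shared.
Only one tag left: #303 ∈ flagged.

shared = {#257, #879}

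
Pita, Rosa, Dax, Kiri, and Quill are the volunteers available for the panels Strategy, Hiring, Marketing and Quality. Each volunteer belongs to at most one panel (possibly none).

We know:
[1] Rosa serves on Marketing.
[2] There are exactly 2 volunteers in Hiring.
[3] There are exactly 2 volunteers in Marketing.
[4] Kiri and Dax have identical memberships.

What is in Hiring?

Hiring = {Dax, Kiri}

From (1): Rosa ∈ Marketing.
Suppose Pita ∈ Hiring: no assignment then satisfies all the clues, so Pita ∉ Hiring.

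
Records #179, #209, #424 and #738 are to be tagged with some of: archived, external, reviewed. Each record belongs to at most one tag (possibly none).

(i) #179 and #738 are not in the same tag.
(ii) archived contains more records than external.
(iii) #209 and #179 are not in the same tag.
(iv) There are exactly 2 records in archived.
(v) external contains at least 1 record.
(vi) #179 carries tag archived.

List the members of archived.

From (vi): #179 ∈ archived.
(i): #738 ∉ archived.
(iii): #209 ∉ archived.
(iv): only 2 candidates remain for archived, so all are in.

archived = {#179, #424}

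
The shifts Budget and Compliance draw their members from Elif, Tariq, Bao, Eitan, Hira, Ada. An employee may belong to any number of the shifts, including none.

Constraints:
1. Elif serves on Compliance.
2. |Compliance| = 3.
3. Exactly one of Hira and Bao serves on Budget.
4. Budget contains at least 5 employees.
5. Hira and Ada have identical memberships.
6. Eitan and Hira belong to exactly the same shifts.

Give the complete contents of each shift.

From (1): Elif ∈ Compliance.
Suppose Elif ∉ Budget: no assignment then satisfies all the clues, so Elif ∈ Budget.

Budget = {Ada, Eitan, Elif, Hira, Tariq}; Compliance = {Bao, Elif, Tariq}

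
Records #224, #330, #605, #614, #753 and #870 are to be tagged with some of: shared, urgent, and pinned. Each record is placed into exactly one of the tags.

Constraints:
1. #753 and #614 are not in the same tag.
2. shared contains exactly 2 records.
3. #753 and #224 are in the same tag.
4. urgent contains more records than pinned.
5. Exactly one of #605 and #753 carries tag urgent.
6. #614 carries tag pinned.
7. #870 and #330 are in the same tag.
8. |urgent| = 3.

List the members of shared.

shared = {#224, #753}

From (6): #614 ∈ pinned.
(1): #753 ∉ pinned.
(3): #224 matches #753: #224 ∉ pinned.
Suppose #224 ∉ shared: no assignment then satisfies all the clues, so #224 ∈ shared.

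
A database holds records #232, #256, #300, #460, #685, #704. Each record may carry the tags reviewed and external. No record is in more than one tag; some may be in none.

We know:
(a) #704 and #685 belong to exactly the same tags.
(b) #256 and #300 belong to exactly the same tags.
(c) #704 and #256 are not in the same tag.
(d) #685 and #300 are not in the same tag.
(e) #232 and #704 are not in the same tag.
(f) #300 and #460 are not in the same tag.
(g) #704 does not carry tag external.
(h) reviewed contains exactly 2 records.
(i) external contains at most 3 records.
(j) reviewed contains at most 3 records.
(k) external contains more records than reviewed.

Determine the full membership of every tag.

reviewed = {#685, #704}; external = {#232, #256, #300}

From (g): #704 ∉ external.
(a): #685 matches #704: #685 ∉ external.
Suppose #232 ∈ reviewed: no assignment then satisfies all the clues, so #232 ∉ reviewed.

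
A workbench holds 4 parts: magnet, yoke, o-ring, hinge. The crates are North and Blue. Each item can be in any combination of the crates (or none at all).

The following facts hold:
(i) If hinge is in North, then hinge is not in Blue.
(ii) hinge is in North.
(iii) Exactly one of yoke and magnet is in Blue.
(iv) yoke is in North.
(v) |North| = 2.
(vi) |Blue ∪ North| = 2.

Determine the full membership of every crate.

From (ii): hinge ∈ North.
From (iv): yoke ∈ North.
(i): hinge ∉ Blue.
(v): North already has 2, so the rest are out.
Suppose magnet ∈ Blue: no assignment then satisfies all the clues, so magnet ∉ Blue.

North = {hinge, yoke}; Blue = {yoke}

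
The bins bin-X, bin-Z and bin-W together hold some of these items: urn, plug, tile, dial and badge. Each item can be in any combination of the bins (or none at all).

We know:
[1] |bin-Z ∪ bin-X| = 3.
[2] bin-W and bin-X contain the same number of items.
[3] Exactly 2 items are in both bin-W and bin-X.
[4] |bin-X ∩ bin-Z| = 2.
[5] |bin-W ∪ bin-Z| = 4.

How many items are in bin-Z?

2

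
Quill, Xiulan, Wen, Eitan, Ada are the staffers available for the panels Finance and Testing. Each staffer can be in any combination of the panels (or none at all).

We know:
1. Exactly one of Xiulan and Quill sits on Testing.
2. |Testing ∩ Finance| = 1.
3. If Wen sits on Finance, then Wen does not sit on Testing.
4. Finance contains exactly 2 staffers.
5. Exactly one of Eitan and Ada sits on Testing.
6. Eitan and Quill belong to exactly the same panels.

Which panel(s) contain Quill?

Quill: none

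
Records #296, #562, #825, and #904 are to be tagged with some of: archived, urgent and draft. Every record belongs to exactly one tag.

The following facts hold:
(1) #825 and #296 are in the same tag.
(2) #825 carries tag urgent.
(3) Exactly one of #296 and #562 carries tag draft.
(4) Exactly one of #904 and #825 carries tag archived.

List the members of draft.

From (2): #825 ∈ urgent.
(1): #296 matches #825: #296 ∉ archived.
(1): #296 matches #825: #296 ∈ urgent.
(3) (exactly one): #562 ∈ draft.
(4) (exactly one): #904 ∈ archived.

draft = {#562}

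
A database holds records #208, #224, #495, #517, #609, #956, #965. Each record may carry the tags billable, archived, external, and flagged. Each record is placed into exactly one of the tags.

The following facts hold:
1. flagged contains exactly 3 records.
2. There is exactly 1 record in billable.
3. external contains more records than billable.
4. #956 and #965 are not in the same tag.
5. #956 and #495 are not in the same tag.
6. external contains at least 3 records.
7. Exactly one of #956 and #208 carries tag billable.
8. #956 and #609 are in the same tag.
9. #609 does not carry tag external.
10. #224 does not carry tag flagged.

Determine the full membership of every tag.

From (9): #609 ∉ external.
From (10): #224 ∉ flagged.
(8): #956 matches #609: #956 ∉ external.
Suppose #208 ∉ billable: no assignment then satisfies all the clues, so #208 ∈ billable.

billable = {#208}; archived = {}; external = {#224, #495, #965}; flagged = {#517, #609, #956}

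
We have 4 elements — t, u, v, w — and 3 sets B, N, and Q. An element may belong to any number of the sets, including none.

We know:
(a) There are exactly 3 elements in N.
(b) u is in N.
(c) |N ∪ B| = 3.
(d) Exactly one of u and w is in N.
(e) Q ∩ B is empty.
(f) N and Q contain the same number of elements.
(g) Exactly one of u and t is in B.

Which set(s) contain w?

w: Q

From (b): u ∈ N.
(d) (exactly one): w ∉ N.
(a): only 3 candidates remain for N, so all are in.
Suppose w ∈ B: no assignment then satisfies all the clues, so w ∉ B.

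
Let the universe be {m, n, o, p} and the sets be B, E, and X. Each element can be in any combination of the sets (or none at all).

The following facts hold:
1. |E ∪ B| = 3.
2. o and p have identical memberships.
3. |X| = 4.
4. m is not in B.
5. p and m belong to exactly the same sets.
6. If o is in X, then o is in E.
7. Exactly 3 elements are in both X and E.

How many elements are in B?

From (4): m ∉ B.
(3): only 4 candidates remain for X, so all are in.
(5): p matches m: p ∉ B.
(6): o ∈ E.
(2): o matches p: o ∉ B.
(2): p matches o: p ∈ E.
(5): m matches p: m ∈ E.
Suppose n ∈ B: no assignment then satisfies all the clues, so n ∉ B.

0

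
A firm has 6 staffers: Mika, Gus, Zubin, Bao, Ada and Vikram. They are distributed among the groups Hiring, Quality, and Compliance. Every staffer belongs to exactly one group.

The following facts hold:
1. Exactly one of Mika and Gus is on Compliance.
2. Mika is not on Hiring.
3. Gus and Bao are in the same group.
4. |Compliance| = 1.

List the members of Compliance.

Compliance = {Mika}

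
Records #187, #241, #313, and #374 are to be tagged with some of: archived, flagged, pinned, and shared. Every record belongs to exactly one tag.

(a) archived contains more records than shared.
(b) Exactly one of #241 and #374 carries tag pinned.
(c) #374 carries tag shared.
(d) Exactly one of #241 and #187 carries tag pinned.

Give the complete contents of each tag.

archived = {#187, #313}; flagged = {}; pinned = {#241}; shared = {#374}

From (c): #374 ∈ shared.
(b) (exactly one): #241 ∈ pinned.
(d) (exactly one): #187 ∉ pinned.
Suppose #187 ∉ archived: no assignment then satisfies all the clues, so #187 ∈ archived.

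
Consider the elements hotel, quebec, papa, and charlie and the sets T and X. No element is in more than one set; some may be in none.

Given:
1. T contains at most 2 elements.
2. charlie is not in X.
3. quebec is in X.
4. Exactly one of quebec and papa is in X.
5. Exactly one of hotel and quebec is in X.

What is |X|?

1

From (2): charlie ∉ X.
From (3): quebec ∈ X.
(4) (exactly one): papa ∉ X.
(5) (exactly one): hotel ∉ X.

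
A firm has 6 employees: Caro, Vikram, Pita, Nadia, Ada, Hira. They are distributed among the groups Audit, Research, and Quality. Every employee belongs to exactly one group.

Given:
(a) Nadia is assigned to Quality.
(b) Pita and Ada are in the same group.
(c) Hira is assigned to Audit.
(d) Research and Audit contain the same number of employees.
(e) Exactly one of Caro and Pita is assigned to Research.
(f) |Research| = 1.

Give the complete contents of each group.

From (a): Nadia ∈ Quality.
From (c): Hira ∈ Audit.
Suppose Caro ∈ Audit: no assignment then satisfies all the clues, so Caro ∉ Audit.

Audit = {Hira}; Research = {Caro}; Quality = {Ada, Nadia, Pita, Vikram}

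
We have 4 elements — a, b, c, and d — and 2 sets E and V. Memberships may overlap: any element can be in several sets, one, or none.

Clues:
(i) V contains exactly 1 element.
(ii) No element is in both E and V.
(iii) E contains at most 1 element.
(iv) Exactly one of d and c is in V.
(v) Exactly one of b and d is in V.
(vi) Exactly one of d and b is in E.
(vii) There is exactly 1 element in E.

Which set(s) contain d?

d: V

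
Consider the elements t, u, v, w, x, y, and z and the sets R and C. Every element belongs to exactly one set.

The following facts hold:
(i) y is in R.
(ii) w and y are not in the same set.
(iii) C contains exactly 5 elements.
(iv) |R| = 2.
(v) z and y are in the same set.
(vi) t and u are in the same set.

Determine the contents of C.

From (i): y ∈ R.
(ii): w ∉ R.
(v): z matches y: z ∈ R.
Only one set left: w ∈ C.
(iii): only 5 candidates remain for C, so all are in.

C = {t, u, v, w, x}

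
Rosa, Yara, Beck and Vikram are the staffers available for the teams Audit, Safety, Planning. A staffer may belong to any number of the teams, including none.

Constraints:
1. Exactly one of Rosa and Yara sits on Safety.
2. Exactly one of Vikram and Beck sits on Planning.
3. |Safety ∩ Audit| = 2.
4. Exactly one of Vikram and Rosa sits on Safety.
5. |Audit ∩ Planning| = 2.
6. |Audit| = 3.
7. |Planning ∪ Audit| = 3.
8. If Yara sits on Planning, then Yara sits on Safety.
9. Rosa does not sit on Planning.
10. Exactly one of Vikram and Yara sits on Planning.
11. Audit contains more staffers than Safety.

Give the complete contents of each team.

Audit = {Beck, Vikram, Yara}; Safety = {Vikram, Yara}; Planning = {Beck, Yara}

From (9): Rosa ∉ Planning.
Suppose Rosa ∈ Audit: no assignment then satisfies all the clues, so Rosa ∉ Audit.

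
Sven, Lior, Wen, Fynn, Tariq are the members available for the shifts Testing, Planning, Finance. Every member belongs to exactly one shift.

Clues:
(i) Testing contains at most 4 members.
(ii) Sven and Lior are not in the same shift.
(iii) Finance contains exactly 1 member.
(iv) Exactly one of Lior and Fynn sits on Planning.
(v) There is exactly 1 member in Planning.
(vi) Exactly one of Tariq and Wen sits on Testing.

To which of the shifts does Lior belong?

Lior: Planning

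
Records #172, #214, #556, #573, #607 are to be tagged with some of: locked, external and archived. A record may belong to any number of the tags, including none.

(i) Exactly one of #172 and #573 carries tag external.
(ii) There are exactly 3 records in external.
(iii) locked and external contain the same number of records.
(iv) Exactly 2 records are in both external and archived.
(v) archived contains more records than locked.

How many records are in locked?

3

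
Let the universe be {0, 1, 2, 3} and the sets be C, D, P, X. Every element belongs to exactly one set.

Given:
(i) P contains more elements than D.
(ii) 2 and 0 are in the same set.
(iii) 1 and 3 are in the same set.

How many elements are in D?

0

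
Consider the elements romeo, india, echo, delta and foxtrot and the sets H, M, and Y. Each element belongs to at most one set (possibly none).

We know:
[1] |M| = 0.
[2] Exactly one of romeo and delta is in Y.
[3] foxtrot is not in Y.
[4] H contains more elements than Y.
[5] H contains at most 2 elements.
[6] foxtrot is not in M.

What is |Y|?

1

From (3): foxtrot ∉ Y.
From (6): foxtrot ∉ M.
(1): M already has 0, so the rest are out.
Suppose india ∈ Y: no assignment then satisfies all the clues, so india ∉ Y.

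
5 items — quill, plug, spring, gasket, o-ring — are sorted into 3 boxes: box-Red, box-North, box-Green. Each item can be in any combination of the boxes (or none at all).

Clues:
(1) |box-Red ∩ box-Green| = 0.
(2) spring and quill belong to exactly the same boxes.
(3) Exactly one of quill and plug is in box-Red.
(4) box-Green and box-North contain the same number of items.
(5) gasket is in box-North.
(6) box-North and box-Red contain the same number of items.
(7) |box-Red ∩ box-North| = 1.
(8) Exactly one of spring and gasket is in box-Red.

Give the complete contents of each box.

box-Red = {gasket, plug}; box-North = {gasket, o-ring}; box-Green = {quill, spring}

From (5): gasket ∈ box-North.
Suppose quill ∈ box-Red: no assignment then satisfies all the clues, so quill ∉ box-Red.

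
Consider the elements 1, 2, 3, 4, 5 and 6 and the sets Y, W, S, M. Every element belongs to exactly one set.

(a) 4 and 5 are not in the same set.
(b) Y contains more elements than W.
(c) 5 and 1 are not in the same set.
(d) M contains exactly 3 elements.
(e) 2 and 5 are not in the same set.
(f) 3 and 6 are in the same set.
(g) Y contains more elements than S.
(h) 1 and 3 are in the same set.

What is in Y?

Y = {2, 4}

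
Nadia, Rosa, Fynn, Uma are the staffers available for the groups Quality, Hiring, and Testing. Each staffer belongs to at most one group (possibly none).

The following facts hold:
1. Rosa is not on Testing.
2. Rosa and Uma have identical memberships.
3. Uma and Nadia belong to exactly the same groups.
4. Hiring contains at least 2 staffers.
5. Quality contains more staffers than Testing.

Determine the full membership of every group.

From (1): Rosa ∉ Testing.
(2): Uma matches Rosa: Uma ∉ Testing.
(3): Nadia matches Uma: Nadia ∉ Testing.
Suppose Nadia ∈ Quality: no assignment then satisfies all the clues, so Nadia ∉ Quality.

Quality = {Fynn}; Hiring = {Nadia, Rosa, Uma}; Testing = {}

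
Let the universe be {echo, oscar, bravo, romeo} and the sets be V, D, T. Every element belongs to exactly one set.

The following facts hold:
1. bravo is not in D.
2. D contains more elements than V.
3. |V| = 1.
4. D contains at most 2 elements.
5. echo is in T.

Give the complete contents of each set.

From (1): bravo ∉ D.
From (5): echo ∈ T.
Suppose oscar ∈ V: no assignment then satisfies all the clues, so oscar ∉ V.

V = {bravo}; D = {oscar, romeo}; T = {echo}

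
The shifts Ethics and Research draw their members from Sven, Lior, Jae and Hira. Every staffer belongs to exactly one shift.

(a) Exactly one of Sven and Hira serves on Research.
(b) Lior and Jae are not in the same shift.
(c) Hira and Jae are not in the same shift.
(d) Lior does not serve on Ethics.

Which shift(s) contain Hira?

From (d): Lior ∉ Ethics.
Only one shift left: Lior ∈ Research.
(b): Jae ∉ Research.
Only one shift left: Jae ∈ Ethics.
(c): Hira ∉ Ethics.
Only one shift left: Hira ∈ Research.
(a) (exactly one): Sven ∉ Research.
Only one shift left: Sven ∈ Ethics.

Hira: Research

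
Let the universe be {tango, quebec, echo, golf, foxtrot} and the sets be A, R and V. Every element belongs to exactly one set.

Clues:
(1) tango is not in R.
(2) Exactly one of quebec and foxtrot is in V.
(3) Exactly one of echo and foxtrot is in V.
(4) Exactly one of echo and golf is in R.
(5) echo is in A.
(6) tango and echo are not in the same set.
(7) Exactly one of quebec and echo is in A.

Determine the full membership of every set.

From (1): tango ∉ R.
From (5): echo ∈ A.
(3) (exactly one): foxtrot ∈ V.
(4) (exactly one): golf ∈ R.
(6): tango ∉ A.
(7) (exactly one): quebec ∉ A.
Only one set left: tango ∈ V.
(2) (exactly one): quebec ∉ V.
Only one set left: quebec ∈ R.

A = {echo}; R = {golf, quebec}; V = {foxtrot, tango}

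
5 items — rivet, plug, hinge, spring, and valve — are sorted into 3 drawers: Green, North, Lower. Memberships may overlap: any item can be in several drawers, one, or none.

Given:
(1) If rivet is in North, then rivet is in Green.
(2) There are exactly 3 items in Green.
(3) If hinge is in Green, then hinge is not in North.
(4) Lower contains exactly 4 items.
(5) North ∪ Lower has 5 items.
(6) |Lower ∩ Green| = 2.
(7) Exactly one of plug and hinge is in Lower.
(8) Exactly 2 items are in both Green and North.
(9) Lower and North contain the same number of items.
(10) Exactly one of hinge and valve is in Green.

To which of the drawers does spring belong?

spring: Lower, North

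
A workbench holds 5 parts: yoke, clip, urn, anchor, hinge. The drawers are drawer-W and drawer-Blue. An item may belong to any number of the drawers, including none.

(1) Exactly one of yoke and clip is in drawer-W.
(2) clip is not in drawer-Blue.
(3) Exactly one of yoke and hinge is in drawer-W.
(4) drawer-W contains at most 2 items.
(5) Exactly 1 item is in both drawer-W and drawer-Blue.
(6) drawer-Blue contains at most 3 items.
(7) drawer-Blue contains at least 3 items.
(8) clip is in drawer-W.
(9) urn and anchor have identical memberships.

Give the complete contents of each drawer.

drawer-W = {clip, hinge}; drawer-Blue = {anchor, hinge, urn}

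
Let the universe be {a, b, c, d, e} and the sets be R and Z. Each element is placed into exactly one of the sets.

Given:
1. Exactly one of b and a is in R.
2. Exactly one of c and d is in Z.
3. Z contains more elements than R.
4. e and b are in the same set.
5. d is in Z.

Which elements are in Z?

Z = {b, d, e}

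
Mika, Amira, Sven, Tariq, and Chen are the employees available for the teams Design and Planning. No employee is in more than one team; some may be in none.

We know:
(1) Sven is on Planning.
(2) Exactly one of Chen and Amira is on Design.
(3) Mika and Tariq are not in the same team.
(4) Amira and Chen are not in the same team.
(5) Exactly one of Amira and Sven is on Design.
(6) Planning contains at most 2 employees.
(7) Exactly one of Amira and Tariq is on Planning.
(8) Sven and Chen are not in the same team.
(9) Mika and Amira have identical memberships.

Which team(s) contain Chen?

From (1): Sven ∈ Planning.
(5) (exactly one): Amira ∈ Design.
(7) (exactly one): Tariq ∈ Planning.
(8): Chen ∉ Planning.
(9): Mika matches Amira: Mika ∈ Design.
(2) (exactly one): Chen ∉ Design.

Chen: none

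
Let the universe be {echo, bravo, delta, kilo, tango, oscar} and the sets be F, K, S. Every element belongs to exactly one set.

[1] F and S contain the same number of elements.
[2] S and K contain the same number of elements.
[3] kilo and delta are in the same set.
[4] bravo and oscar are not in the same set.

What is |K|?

2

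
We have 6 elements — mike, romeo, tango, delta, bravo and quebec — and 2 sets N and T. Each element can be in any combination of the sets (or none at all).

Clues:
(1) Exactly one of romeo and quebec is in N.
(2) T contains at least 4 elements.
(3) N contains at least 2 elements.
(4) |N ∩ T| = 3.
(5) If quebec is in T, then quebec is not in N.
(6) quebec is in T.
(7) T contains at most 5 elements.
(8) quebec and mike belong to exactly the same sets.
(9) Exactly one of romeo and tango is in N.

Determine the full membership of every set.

From (6): quebec ∈ T.
(5): quebec ∉ N.
(8): mike matches quebec: mike ∉ N.
(8): mike matches quebec: mike ∈ T.
(1) (exactly one): romeo ∈ N.
(9) (exactly one): tango ∉ N.
Suppose romeo ∉ T: no assignment then satisfies all the clues, so romeo ∈ T.

N = {bravo, delta, romeo}; T = {bravo, delta, mike, quebec, romeo}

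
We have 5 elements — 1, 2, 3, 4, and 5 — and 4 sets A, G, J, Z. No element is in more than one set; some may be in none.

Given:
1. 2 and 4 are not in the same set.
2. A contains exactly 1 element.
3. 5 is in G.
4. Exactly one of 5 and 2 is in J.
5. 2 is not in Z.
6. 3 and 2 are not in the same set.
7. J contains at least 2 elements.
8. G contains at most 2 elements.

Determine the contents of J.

J = {1, 2}

From (3): 5 ∈ G.
From (5): 2 ∉ Z.
(4) (exactly one): 2 ∈ J.
(6): 3 ∉ J.
(1): 4 ∉ J.
(7): only 2 candidates remain for J, so all are in.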